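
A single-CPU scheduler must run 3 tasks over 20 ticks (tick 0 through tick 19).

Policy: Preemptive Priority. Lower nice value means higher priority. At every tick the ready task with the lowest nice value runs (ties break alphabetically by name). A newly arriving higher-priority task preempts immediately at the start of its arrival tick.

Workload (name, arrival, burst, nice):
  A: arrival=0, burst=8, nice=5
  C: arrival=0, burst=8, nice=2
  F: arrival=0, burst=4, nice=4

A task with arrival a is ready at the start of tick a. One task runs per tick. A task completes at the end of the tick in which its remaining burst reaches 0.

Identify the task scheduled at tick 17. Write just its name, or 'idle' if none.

running at tick 17 = A

t=0: ready={A,C,F} → run C
t=1: ready={A,C,F} → run C
t=2: ready={A,C,F} → run C
t=3: ready={A,C,F} → run C
t=4: ready={A,C,F} → run C
t=5: ready={A,C,F} → run C
t=6: ready={A,C,F} → run C
t=7: ready={A,C,F} → run C
t=8: ready={A,F} → run F
t=9: ready={A,F} → run F
t=10: ready={A,F} → run F
t=11: ready={A,F} → run F
t=12: ready={A} → run A
t=13: ready={A} → run A
t=14: ready={A} → run A
t=15: ready={A} → run A
t=16: ready={A} → run A
t=17: ready={A} → run A
t=18: ready={A} → run A
t=19: ready={A} → run A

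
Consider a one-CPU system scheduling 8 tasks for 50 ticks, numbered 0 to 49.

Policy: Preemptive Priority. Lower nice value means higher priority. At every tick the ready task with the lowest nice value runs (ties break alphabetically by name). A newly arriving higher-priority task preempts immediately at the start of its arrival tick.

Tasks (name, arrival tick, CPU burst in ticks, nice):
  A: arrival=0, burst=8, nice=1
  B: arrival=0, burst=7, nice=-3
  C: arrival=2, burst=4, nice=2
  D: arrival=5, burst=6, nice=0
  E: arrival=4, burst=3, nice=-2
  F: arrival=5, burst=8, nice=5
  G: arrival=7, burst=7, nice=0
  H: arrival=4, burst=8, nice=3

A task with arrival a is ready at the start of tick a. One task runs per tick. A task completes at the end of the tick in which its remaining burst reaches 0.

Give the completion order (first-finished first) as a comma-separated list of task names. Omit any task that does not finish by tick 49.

completion order = B, E, D, G, A, C, H

t=0: ready={A,B} → run B
t=1: ready={A,B} → run B
t=2: ready={A,B,C} → run B
t=3: ready={A,B,C} → run B
t=4: ready={A,B,C,E,H} → run B
t=5: ready={A,B,C,D,E,F,H} → run B
t=6: ready={A,B,C,D,E,F,H} → run B
t=7: ready={A,C,D,E,F,G,H} → run E
t=8: ready={A,C,D,E,F,G,H} → run E
t=9: ready={A,C,D,E,F,G,H} → run E
t=10: ready={A,C,D,F,G,H} → run D
t=11: ready={A,C,D,F,G,H} → run D
t=12: ready={A,C,D,F,G,H} → run D
t=13: ready={A,C,D,F,G,H} → run D
t=14: ready={A,C,D,F,G,H} → run D
t=15: ready={A,C,D,F,G,H} → run D
t=16: ready={A,C,F,G,H} → run G
t=17: ready={A,C,F,G,H} → run G
t=18: ready={A,C,F,G,H} → run G
t=19: ready={A,C,F,G,H} → run G
t=20: ready={A,C,F,G,H} → run G
t=21: ready={A,C,F,G,H} → run G
t=22: ready={A,C,F,G,H} → run G
t=23: ready={A,C,F,H} → run A
t=24: ready={A,C,F,H} → run A
t=25: ready={A,C,F,H} → run A
t=26: ready={A,C,F,H} → run A
t=27: ready={A,C,F,H} → run A
t=28: ready={A,C,F,H} → run A
t=29: ready={A,C,F,H} → run A
t=30: ready={A,C,F,H} → run A
t=31: ready={C,F,H} → run C
t=32: ready={C,F,H} → run C
t=33: ready={C,F,H} → run C
t=34: ready={C,F,H} → run C
t=35: ready={F,H} → run H
t=36: ready={F,H} → run H
t=37: ready={F,H} → run H
t=38: ready={F,H} → run H
t=39: ready={F,H} → run H
t=40: ready={F,H} → run H
t=41: ready={F,H} → run H
t=42: ready={F,H} → run H
t=43: ready={F} → run F
t=44: ready={F} → run F
t=45: ready={F} → run F
t=46: ready={F} → run F
t=47: ready={F} → run F
t=48: ready={F} → run F
t=49: ready={F} → run F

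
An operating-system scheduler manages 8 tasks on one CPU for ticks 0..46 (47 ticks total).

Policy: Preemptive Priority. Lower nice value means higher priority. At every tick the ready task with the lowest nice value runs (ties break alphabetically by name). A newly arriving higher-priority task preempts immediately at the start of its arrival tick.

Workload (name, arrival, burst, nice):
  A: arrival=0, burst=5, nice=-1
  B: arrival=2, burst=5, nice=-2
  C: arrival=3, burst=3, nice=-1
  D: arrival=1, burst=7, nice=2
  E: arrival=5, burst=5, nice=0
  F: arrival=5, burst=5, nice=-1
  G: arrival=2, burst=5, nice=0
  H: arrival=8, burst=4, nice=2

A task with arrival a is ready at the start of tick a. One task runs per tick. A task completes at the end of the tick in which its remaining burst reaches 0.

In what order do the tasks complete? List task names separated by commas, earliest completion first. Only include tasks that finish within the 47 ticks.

t=0: ready={A} → run A
t=1: ready={A,D} → run A
t=2: ready={A,B,D,G} → run B
t=3: ready={A,B,C,D,G} → run B
t=4: ready={A,B,C,D,G} → run B
t=5: ready={A,B,C,D,E,F,G} → run B
t=6: ready={A,B,C,D,E,F,G} → run B
t=7: ready={A,C,D,E,F,G} → run A
t=8: ready={A,C,D,E,F,G,H} → run A
t=9: ready={A,C,D,E,F,G,H} → run A
t=10: ready={C,D,E,F,G,H} → run C
t=11: ready={C,D,E,F,G,H} → run C
t=12: ready={C,D,E,F,G,H} → run C
t=13: ready={D,E,F,G,H} → run F
t=14: ready={D,E,F,G,H} → run F
t=15: ready={D,E,F,G,H} → run F
t=16: ready={D,E,F,G,H} → run F
t=17: ready={D,E,F,G,H} → run F
t=18: ready={D,E,G,H} → run E
t=19: ready={D,E,G,H} → run E
t=20: ready={D,E,G,H} → run E
t=21: ready={D,E,G,H} → run E
t=22: ready={D,E,G,H} → run E
t=23: ready={D,G,H} → run G
t=24: ready={D,G,H} → run G
t=25: ready={D,G,H} → run G
t=26: ready={D,G,H} → run G
t=27: ready={D,G,H} → run G
t=28: ready={D,H} → run D
t=29: ready={D,H} → run D
t=30: ready={D,H} → run D
t=31: ready={D,H} → run D
t=32: ready={D,H} → run D
t=33: ready={D,H} → run D
t=34: ready={D,H} → run D
t=35: ready={H} → run H
t=36: ready={H} → run H
t=37: ready={H} → run H
t=38: ready={H} → run H
t=39: (idle)
t=40: (idle)
t=41: (idle)
t=42: (idle)
t=43: (idle)
t=44: (idle)
t=45: (idle)
t=46: (idle)

completion order = B, A, C, F, E, G, D, H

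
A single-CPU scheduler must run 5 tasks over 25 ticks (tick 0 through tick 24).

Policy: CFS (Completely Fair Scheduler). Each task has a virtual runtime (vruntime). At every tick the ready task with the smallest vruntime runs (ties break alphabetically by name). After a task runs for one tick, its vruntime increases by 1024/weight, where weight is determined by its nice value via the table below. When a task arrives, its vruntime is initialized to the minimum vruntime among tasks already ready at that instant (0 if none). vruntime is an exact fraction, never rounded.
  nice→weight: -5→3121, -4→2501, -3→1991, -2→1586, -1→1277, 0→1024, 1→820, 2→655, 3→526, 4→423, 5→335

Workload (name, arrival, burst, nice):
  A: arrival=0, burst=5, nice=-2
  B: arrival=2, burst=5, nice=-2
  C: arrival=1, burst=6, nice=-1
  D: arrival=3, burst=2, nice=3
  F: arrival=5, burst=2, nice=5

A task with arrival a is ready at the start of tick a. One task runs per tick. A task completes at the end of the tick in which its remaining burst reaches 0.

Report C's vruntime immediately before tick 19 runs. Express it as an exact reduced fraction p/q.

vruntime(C, start of tick 19) = 4713984/1012661

t=0: vr[A=0] → run A
t=1: vr[A=512/793 C=512/793] → run A
t=2: vr[A=1024/793 B=512/793 C=512/793] → run B
t=3: vr[A=1024/793 B=1024/793 C=512/793 D=512/793] → run C
t=4: vr[A=1024/793 B=1024/793 C=1465856/1012661 D=512/793] → run D
t=5: vr[A=1024/793 B=1024/793 C=1465856/1012661 D=540672/208559 F=1024/793] → run A
t=6: vr[A=1536/793 B=1024/793 C=1465856/1012661 D=540672/208559 F=1024/793] → run B
t=7: vr[A=1536/793 B=1536/793 C=1465856/1012661 D=540672/208559 F=1024/793] → run F
t=8: vr[A=1536/793 B=1536/793 C=1465856/1012661 D=540672/208559 F=1155072/265655] → run C
t=9: vr[A=1536/793 B=1536/793 C=2277888/1012661 D=540672/208559 F=1155072/265655] → run A
t=10: vr[A=2048/793 B=1536/793 C=2277888/1012661 D=540672/208559 F=1155072/265655] → run B
t=11: vr[A=2048/793 B=2048/793 C=2277888/1012661 D=540672/208559 F=1155072/265655] → run C
t=12: vr[A=2048/793 B=2048/793 C=3089920/1012661 D=540672/208559 F=1155072/265655] → run A
t=13: vr[B=2048/793 C=3089920/1012661 D=540672/208559 F=1155072/265655] → run B
t=14: vr[B=2560/793 C=3089920/1012661 D=540672/208559 F=1155072/265655] → run D
t=15: vr[B=2560/793 C=3089920/1012661 F=1155072/265655] → run C
t=16: vr[B=2560/793 C=3901952/1012661 F=1155072/265655] → run B
t=17: vr[C=3901952/1012661 F=1155072/265655] → run C
t=18: vr[C=4713984/1012661 F=1155072/265655] → run F
t=19: vr[C=4713984/1012661] → run C
t=20: (idle)
t=21: (idle)
t=22: (idle)
t=23: (idle)
t=24: (idle)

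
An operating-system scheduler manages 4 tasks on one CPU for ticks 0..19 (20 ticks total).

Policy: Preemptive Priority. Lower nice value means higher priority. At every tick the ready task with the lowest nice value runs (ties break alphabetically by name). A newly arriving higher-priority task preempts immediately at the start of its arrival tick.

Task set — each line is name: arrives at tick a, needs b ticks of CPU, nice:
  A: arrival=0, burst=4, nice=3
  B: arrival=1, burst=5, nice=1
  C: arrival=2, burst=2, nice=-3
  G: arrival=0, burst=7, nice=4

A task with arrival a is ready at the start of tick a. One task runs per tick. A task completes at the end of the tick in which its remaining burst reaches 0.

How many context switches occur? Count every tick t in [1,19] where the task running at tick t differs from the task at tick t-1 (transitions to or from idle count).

context switches = 6

t=0: ready={A,G} → run A
t=1: ready={A,B,G} → run B
t=2: ready={A,B,C,G} → run C
t=3: ready={A,B,C,G} → run C
t=4: ready={A,B,G} → run B
t=5: ready={A,B,G} → run B
t=6: ready={A,B,G} → run B
t=7: ready={A,B,G} → run B
t=8: ready={A,G} → run A
t=9: ready={A,G} → run A
t=10: ready={A,G} → run A
t=11: ready={G} → run G
t=12: ready={G} → run G
t=13: ready={G} → run G
t=14: ready={G} → run G
t=15: ready={G} → run G
t=16: ready={G} → run G
t=17: ready={G} → run G
t=18: (idle)
t=19: (idle)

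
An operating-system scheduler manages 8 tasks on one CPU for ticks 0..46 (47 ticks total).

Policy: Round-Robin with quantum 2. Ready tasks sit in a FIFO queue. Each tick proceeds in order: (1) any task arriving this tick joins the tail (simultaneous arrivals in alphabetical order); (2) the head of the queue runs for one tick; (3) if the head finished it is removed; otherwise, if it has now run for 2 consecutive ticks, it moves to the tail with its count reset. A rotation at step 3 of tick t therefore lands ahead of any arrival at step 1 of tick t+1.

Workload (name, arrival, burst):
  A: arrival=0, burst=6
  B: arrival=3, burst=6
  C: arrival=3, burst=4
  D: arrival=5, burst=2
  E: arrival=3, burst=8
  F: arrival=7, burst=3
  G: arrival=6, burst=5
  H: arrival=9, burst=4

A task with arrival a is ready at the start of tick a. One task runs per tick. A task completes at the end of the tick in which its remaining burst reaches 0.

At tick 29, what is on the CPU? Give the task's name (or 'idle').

running at tick 29 = G

t=0: queue=[A] q_used=0 → run A
t=1: queue=[A] q_used=1 → run A
t=2: queue=[A] q_used=0 → run A
t=3: queue=[A,B,C,E] q_used=1 → run A
t=4: queue=[B,C,E,A] q_used=0 → run B
t=5: queue=[B,C,E,A,D] q_used=1 → run B
t=6: queue=[C,E,A,D,B,G] q_used=0 → run C
t=7: queue=[C,E,A,D,B,G,F] q_used=1 → run C
t=8: queue=[E,A,D,B,G,F,C] q_used=0 → run E
t=9: queue=[E,A,D,B,G,F,C,H] q_used=1 → run E
t=10: queue=[A,D,B,G,F,C,H,E] q_used=0 → run A
t=11: queue=[A,D,B,G,F,C,H,E] q_used=1 → run A
t=12: queue=[D,B,G,F,C,H,E] q_used=0 → run D
t=13: queue=[D,B,G,F,C,H,E] q_used=1 → run D
t=14: queue=[B,G,F,C,H,E] q_used=0 → run B
t=15: queue=[B,G,F,C,H,E] q_used=1 → run B
t=16: queue=[G,F,C,H,E,B] q_used=0 → run G
t=17: queue=[G,F,C,H,E,B] q_used=1 → run G
t=18: queue=[F,C,H,E,B,G] q_used=0 → run F
t=19: queue=[F,C,H,E,B,G] q_used=1 → run F
t=20: queue=[C,H,E,B,G,F] q_used=0 → run C
t=21: queue=[C,H,E,B,G,F] q_used=1 → run C
t=22: queue=[H,E,B,G,F] q_used=0 → run H
t=23: queue=[H,E,B,G,F] q_used=1 → run H
t=24: queue=[E,B,G,F,H] q_used=0 → run E
t=25: queue=[E,B,G,F,H] q_used=1 → run E
t=26: queue=[B,G,F,H,E] q_used=0 → run B
t=27: queue=[B,G,F,H,E] q_used=1 → run B
t=28: queue=[G,F,H,E] q_used=0 → run G
t=29: queue=[G,F,H,E] q_used=1 → run G
t=30: queue=[F,H,E,G] q_used=0 → run F
t=31: queue=[H,E,G] q_used=0 → run H
t=32: queue=[H,E,G] q_used=1 → run H
t=33: queue=[E,G] q_used=0 → run E
t=34: queue=[E,G] q_used=1 → run E
t=35: queue=[G,E] q_used=0 → run G
t=36: queue=[E] q_used=0 → run E
t=37: queue=[E] q_used=1 → run E
t=38: (idle)
t=39: (idle)
t=40: (idle)
t=41: (idle)
t=42: (idle)
t=43: (idle)
t=44: (idle)
t=45: (idle)
t=46: (idle)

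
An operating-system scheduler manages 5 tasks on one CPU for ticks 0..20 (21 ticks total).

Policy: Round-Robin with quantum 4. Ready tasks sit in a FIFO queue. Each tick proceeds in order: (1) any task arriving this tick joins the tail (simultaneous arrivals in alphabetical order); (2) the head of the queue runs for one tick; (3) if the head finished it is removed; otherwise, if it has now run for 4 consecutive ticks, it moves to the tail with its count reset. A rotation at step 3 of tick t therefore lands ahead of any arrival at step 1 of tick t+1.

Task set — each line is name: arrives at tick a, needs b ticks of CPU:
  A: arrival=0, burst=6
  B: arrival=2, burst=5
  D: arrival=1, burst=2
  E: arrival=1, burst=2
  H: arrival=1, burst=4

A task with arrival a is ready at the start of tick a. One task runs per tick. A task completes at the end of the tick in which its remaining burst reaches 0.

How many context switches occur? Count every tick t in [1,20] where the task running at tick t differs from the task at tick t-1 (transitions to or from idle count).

context switches = 7

t=0: queue=[A] q_used=0 → run A
t=1: queue=[A,D,E,H] q_used=1 → run A
t=2: queue=[A,D,E,H,B] q_used=2 → run A
t=3: queue=[A,D,E,H,B] q_used=3 → run A
t=4: queue=[D,E,H,B,A] q_used=0 → run D
t=5: queue=[D,E,H,B,A] q_used=1 → run D
t=6: queue=[E,H,B,A] q_used=0 → run E
t=7: queue=[E,H,B,A] q_used=1 → run E
t=8: queue=[H,B,A] q_used=0 → run H
t=9: queue=[H,B,A] q_used=1 → run H
t=10: queue=[H,B,A] q_used=2 → run H
t=11: queue=[H,B,A] q_used=3 → run H
t=12: queue=[B,A] q_used=0 → run B
t=13: queue=[B,A] q_used=1 → run B
t=14: queue=[B,A] q_used=2 → run B
t=15: queue=[B,A] q_used=3 → run B
t=16: queue=[A,B] q_used=0 → run A
t=17: queue=[A,B] q_used=1 → run A
t=18: queue=[B] q_used=0 → run B
t=19: (idle)
t=20: (idle)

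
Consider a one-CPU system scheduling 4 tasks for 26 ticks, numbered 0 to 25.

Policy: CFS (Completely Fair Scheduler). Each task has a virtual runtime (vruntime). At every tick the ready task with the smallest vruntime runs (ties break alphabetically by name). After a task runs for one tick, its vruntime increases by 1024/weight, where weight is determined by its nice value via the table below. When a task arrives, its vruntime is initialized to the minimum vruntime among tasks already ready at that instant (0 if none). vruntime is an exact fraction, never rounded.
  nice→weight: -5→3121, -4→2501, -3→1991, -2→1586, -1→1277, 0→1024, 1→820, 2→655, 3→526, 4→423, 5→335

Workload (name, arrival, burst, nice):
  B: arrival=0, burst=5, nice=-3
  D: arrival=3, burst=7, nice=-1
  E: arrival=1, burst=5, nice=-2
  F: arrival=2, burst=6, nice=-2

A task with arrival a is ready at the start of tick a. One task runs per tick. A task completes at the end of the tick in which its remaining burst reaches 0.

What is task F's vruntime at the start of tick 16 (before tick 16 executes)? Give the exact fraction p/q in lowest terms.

t=0: vr[B=0] → run B
t=1: vr[B=1024/1991 E=1024/1991] → run B
t=2: vr[B=2048/1991 E=1024/1991 F=1024/1991] → run E
t=3: vr[B=2048/1991 D=1024/1991 E=1831424/1578863 F=1024/1991] → run D
t=4: vr[B=2048/1991 D=3346432/2542507 E=1831424/1578863 F=1024/1991] → run F
t=5: vr[B=2048/1991 D=3346432/2542507 E=1831424/1578863 F=1831424/1578863] → run B
t=6: vr[B=3072/1991 D=3346432/2542507 E=1831424/1578863 F=1831424/1578863] → run E
t=7: vr[B=3072/1991 D=3346432/2542507 E=2850816/1578863 F=1831424/1578863] → run F
t=8: vr[B=3072/1991 D=3346432/2542507 E=2850816/1578863 F=2850816/1578863] → run D
t=9: vr[B=3072/1991 D=5385216/2542507 E=2850816/1578863 F=2850816/1578863] → run B
t=10: vr[B=4096/1991 D=5385216/2542507 E=2850816/1578863 F=2850816/1578863] → run E
t=11: vr[B=4096/1991 D=5385216/2542507 E=3870208/1578863 F=2850816/1578863] → run F
t=12: vr[B=4096/1991 D=5385216/2542507 E=3870208/1578863 F=3870208/1578863] → run B
t=13: vr[D=5385216/2542507 E=3870208/1578863 F=3870208/1578863] → run D
t=14: vr[D=7424000/2542507 E=3870208/1578863 F=3870208/1578863] → run E
t=15: vr[D=7424000/2542507 E=4889600/1578863 F=3870208/1578863] → run F
t=16: vr[D=7424000/2542507 E=4889600/1578863 F=4889600/1578863] → run D
t=17: vr[D=9462784/2542507 E=4889600/1578863 F=4889600/1578863] → run E
t=18: vr[D=9462784/2542507 F=4889600/1578863] → run F
t=19: vr[D=9462784/2542507 F=5908992/1578863] → run D
t=20: vr[D=11501568/2542507 F=5908992/1578863] → run F
t=21: vr[D=11501568/2542507] → run D
t=22: vr[D=13540352/2542507] → run D
t=23: (idle)
t=24: (idle)
t=25: (idle)

vruntime(F, start of tick 16) = 4889600/1578863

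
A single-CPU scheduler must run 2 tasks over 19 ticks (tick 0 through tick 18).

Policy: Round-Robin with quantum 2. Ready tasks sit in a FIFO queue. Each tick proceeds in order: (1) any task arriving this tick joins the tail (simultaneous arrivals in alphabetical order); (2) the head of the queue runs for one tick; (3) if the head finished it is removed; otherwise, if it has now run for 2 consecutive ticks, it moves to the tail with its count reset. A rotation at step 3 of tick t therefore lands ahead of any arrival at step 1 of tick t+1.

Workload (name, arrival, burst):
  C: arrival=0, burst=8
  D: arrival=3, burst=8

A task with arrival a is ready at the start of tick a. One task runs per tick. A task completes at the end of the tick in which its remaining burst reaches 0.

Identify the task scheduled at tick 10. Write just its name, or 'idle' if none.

running at tick 10 = C

t=0: queue=[C] q_used=0 → run C
t=1: queue=[C] q_used=1 → run C
t=2: queue=[C] q_used=0 → run C
t=3: queue=[C,D] q_used=1 → run C
t=4: queue=[D,C] q_used=0 → run D
t=5: queue=[D,C] q_used=1 → run D
t=6: queue=[C,D] q_used=0 → run C
t=7: queue=[C,D] q_used=1 → run C
t=8: queue=[D,C] q_used=0 → run D
t=9: queue=[D,C] q_used=1 → run D
t=10: queue=[C,D] q_used=0 → run C
t=11: queue=[C,D] q_used=1 → run C
t=12: queue=[D] q_used=0 → run D
t=13: queue=[D] q_used=1 → run D
t=14: queue=[D] q_used=0 → run D
t=15: queue=[D] q_used=1 → run D
t=16: (idle)
t=17: (idle)
t=18: (idle)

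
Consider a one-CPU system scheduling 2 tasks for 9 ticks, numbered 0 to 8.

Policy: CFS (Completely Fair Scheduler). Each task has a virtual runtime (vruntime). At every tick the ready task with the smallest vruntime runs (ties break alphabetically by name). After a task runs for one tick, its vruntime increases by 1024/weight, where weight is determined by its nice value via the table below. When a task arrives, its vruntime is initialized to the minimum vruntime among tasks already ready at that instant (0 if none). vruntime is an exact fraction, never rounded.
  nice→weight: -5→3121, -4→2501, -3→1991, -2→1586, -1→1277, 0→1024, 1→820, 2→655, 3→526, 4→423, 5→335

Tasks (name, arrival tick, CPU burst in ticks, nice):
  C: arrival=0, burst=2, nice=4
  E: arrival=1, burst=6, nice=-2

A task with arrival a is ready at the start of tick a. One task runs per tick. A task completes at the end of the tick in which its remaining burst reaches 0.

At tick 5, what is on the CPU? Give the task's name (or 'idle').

t=0: vr[C=0] → run C
t=1: vr[C=1024/423 E=1024/423] → run C
t=2: vr[E=1024/423] → run E
t=3: vr[E=1028608/335439] → run E
t=4: vr[E=1245184/335439] → run E
t=5: vr[E=1461760/335439] → run E
t=6: vr[E=1678336/335439] → run E
t=7: vr[E=1894912/335439] → run E
t=8: (idle)

running at tick 5 = E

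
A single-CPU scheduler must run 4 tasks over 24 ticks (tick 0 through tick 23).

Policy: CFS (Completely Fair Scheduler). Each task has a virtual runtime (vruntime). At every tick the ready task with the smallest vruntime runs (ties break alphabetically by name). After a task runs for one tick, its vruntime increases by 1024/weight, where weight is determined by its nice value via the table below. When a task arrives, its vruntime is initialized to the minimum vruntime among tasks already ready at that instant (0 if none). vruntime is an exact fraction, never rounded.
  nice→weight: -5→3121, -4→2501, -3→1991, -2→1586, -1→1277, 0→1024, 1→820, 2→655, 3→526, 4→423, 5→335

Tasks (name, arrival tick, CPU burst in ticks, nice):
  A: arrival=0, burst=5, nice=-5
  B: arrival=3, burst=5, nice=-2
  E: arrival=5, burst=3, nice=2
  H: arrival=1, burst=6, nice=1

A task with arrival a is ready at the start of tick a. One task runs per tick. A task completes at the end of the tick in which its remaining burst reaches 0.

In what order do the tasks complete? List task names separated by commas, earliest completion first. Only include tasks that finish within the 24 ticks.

completion order = A, B, E, H

t=0: vr[A=0] → run A
t=1: vr[A=1024/3121 H=1024/3121] → run A
t=2: vr[A=2048/3121 H=1024/3121] → run H
t=3: vr[A=2048/3121 B=2048/3121 H=1008896/639805] → run A
t=4: vr[A=3072/3121 B=2048/3121 H=1008896/639805] → run B
t=5: vr[A=3072/3121 B=3222016/2474953 E=3072/3121 H=1008896/639805] → run A
t=6: vr[A=4096/3121 B=3222016/2474953 E=3072/3121 H=1008896/639805] → run E
t=7: vr[A=4096/3121 B=3222016/2474953 E=5208064/2044255 H=1008896/639805] → run B
t=8: vr[A=4096/3121 B=4819968/2474953 E=5208064/2044255 H=1008896/639805] → run A
t=9: vr[B=4819968/2474953 E=5208064/2044255 H=1008896/639805] → run H
t=10: vr[B=4819968/2474953 E=5208064/2044255 H=1807872/639805] → run B
t=11: vr[B=6417920/2474953 E=5208064/2044255 H=1807872/639805] → run E
t=12: vr[B=6417920/2474953 E=8403968/2044255 H=1807872/639805] → run B
t=13: vr[B=8015872/2474953 E=8403968/2044255 H=1807872/639805] → run H
t=14: vr[B=8015872/2474953 E=8403968/2044255 H=2606848/639805] → run B
t=15: vr[E=8403968/2044255 H=2606848/639805] → run H
t=16: vr[E=8403968/2044255 H=3405824/639805] → run E
t=17: vr[H=3405824/639805] → run H
t=18: vr[H=840960/127961] → run H
t=19: (idle)
t=20: (idle)
t=21: (idle)
t=22: (idle)
t=23: (idle)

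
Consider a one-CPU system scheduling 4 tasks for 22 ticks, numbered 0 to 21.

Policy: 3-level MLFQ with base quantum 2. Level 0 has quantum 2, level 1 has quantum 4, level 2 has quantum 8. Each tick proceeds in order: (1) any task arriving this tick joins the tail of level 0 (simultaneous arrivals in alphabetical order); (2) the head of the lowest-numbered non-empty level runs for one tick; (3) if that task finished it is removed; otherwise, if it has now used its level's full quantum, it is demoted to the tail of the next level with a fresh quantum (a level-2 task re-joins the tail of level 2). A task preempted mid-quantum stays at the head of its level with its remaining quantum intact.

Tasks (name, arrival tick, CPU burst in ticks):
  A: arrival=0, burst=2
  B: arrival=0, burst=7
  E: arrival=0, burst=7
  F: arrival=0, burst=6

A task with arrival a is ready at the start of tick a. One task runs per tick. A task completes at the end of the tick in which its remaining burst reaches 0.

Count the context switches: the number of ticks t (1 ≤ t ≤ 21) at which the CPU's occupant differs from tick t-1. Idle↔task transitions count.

context switches = 8

t=0: L0/L1/L2 = ABEF/-/- → run A
t=1: L0/L1/L2 = ABEF/-/- → run A
t=2: L0/L1/L2 = BEF/-/- → run B
t=3: L0/L1/L2 = BEF/-/- → run B
t=4: L0/L1/L2 = EF/B/- → run E
t=5: L0/L1/L2 = EF/B/- → run E
t=6: L0/L1/L2 = F/BE/- → run F
t=7: L0/L1/L2 = F/BE/- → run F
t=8: L0/L1/L2 = -/BEF/- → run B
t=9: L0/L1/L2 = -/BEF/- → run B
t=10: L0/L1/L2 = -/BEF/- → run B
t=11: L0/L1/L2 = -/BEF/- → run B
t=12: L0/L1/L2 = -/EF/B → run E
t=13: L0/L1/L2 = -/EF/B → run E
t=14: L0/L1/L2 = -/EF/B → run E
t=15: L0/L1/L2 = -/EF/B → run E
t=16: L0/L1/L2 = -/F/BE → run F
t=17: L0/L1/L2 = -/F/BE → run F
t=18: L0/L1/L2 = -/F/BE → run F
t=19: L0/L1/L2 = -/F/BE → run F
t=20: L0/L1/L2 = -/-/BE → run B
t=21: L0/L1/L2 = -/-/E → run E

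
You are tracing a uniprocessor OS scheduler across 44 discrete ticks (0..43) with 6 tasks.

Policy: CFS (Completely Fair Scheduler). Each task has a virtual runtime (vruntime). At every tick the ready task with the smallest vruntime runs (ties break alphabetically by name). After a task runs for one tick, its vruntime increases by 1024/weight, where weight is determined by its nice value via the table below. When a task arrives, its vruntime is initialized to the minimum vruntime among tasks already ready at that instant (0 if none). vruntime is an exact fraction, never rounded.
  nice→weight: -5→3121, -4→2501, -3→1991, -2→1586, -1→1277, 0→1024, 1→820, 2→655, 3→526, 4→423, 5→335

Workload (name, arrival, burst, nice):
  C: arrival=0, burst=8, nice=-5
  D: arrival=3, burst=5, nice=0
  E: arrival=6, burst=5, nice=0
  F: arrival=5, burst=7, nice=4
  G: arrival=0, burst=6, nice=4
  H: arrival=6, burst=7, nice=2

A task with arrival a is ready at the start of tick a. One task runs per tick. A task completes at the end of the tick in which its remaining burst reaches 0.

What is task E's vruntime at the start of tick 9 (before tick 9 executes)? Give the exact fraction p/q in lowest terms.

t=0: vr[C=0 G=0] → run C
t=1: vr[C=1024/3121 G=0] → run G
t=2: vr[C=1024/3121 G=1024/423] → run C
t=3: vr[C=2048/3121 D=2048/3121 G=1024/423] → run C
t=4: vr[C=3072/3121 D=2048/3121 G=1024/423] → run D
t=5: vr[C=3072/3121 D=5169/3121 F=3072/3121 G=1024/423] → run C
t=6: vr[C=4096/3121 D=5169/3121 E=3072/3121 F=3072/3121 G=1024/423 H=3072/3121] → run E
t=7: vr[C=4096/3121 D=5169/3121 E=6193/3121 F=3072/3121 G=1024/423 H=3072/3121] → run F
t=8: vr[C=4096/3121 D=5169/3121 E=6193/3121 F=4495360/1320183 G=1024/423 H=3072/3121] → run H
t=9: vr[C=4096/3121 D=5169/3121 E=6193/3121 F=4495360/1320183 G=1024/423 H=5208064/2044255] → run C
t=10: vr[C=5120/3121 D=5169/3121 E=6193/3121 F=4495360/1320183 G=1024/423 H=5208064/2044255] → run C
t=11: vr[C=6144/3121 D=5169/3121 E=6193/3121 F=4495360/1320183 G=1024/423 H=5208064/2044255] → run D
t=12: vr[C=6144/3121 D=8290/3121 E=6193/3121 F=4495360/1320183 G=1024/423 H=5208064/2044255] → run C
t=13: vr[C=7168/3121 D=8290/3121 E=6193/3121 F=4495360/1320183 G=1024/423 H=5208064/2044255] → run E
t=14: vr[C=7168/3121 D=8290/3121 E=9314/3121 F=4495360/1320183 G=1024/423 H=5208064/2044255] → run C
t=15: vr[D=8290/3121 E=9314/3121 F=4495360/1320183 G=1024/423 H=5208064/2044255] → run G
t=16: vr[D=8290/3121 E=9314/3121 F=4495360/1320183 G=2048/423 H=5208064/2044255] → run H
t=17: vr[D=8290/3121 E=9314/3121 F=4495360/1320183 G=2048/423 H=8403968/2044255] → run D
t=18: vr[D=11411/3121 E=9314/3121 F=4495360/1320183 G=2048/423 H=8403968/2044255] → run E
t=19: vr[D=11411/3121 E=12435/3121 F=4495360/1320183 G=2048/423 H=8403968/2044255] → run F
t=20: vr[D=11411/3121 E=12435/3121 F=7691264/1320183 G=2048/423 H=8403968/2044255] → run D
t=21: vr[D=14532/3121 E=12435/3121 F=7691264/1320183 G=2048/423 H=8403968/2044255] → run E
t=22: vr[D=14532/3121 E=15556/3121 F=7691264/1320183 G=2048/423 H=8403968/2044255] → run H
t=23: vr[D=14532/3121 E=15556/3121 F=7691264/1320183 G=2048/423 H=11599872/2044255] → run D
t=24: vr[E=15556/3121 F=7691264/1320183 G=2048/423 H=11599872/2044255] → run G
t=25: vr[E=15556/3121 F=7691264/1320183 G=1024/141 H=11599872/2044255] → run E
t=26: vr[F=7691264/1320183 G=1024/141 H=11599872/2044255] → run H
t=27: vr[F=7691264/1320183 G=1024/141 H=14795776/2044255] → run F
t=28: vr[F=3629056/440061 G=1024/141 H=14795776/2044255] → run H
t=29: vr[F=3629056/440061 G=1024/141 H=3598336/408851] → run G
t=30: vr[F=3629056/440061 G=4096/423 H=3598336/408851] → run F
t=31: vr[F=14083072/1320183 G=4096/423 H=3598336/408851] → run H
t=32: vr[F=14083072/1320183 G=4096/423 H=21187584/2044255] → run G
t=33: vr[F=14083072/1320183 G=5120/423 H=21187584/2044255] → run H
t=34: vr[F=14083072/1320183 G=5120/423] → run F
t=35: vr[F=17278976/1320183 G=5120/423] → run G
t=36: vr[F=17278976/1320183] → run F
t=37: vr[F=6824960/440061] → run F
t=38: (idle)
t=39: (idle)
t=40: (idle)
t=41: (idle)
t=42: (idle)
t=43: (idle)

vruntime(E, start of tick 9) = 6193/3121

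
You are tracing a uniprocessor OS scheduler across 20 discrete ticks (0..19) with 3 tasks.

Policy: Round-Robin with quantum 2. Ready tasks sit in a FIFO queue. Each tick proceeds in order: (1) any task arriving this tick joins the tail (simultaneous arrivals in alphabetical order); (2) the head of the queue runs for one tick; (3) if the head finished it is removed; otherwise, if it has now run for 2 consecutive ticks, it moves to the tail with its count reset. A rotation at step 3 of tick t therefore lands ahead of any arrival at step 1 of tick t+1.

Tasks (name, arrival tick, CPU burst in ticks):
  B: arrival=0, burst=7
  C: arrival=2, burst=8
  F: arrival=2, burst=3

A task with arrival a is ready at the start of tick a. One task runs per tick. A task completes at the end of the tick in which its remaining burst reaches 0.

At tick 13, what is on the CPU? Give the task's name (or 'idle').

t=0: queue=[B] q_used=0 → run B
t=1: queue=[B] q_used=1 → run B
t=2: queue=[B,C,F] q_used=0 → run B
t=3: queue=[B,C,F] q_used=1 → run B
t=4: queue=[C,F,B] q_used=0 → run C
t=5: queue=[C,F,B] q_used=1 → run C
t=6: queue=[F,B,C] q_used=0 → run F
t=7: queue=[F,B,C] q_used=1 → run F
t=8: queue=[B,C,F] q_used=0 → run B
t=9: queue=[B,C,F] q_used=1 → run B
t=10: queue=[C,F,B] q_used=0 → run C
t=11: queue=[C,F,B] q_used=1 → run C
t=12: queue=[F,B,C] q_used=0 → run F
t=13: queue=[B,C] q_used=0 → run B
t=14: queue=[C] q_used=0 → run C
t=15: queue=[C] q_used=1 → run C
t=16: queue=[C] q_used=0 → run C
t=17: queue=[C] q_used=1 → run C
t=18: (idle)
t=19: (idle)

running at tick 13 = B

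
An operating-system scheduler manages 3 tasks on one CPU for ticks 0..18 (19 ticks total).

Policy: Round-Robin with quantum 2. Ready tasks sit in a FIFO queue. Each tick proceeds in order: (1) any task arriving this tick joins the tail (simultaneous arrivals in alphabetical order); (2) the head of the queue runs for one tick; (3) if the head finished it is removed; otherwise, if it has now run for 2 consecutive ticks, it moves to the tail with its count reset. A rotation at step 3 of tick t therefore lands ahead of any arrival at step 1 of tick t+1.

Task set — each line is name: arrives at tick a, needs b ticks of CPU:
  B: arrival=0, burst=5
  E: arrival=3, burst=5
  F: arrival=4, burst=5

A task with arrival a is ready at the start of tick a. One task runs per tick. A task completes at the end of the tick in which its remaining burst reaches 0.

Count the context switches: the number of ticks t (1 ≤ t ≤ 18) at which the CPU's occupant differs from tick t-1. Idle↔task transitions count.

t=0: queue=[B] q_used=0 → run B
t=1: queue=[B] q_used=1 → run B
t=2: queue=[B] q_used=0 → run B
t=3: queue=[B,E] q_used=1 → run B
t=4: queue=[E,B,F] q_used=0 → run E
t=5: queue=[E,B,F] q_used=1 → run E
t=6: queue=[B,F,E] q_used=0 → run B
t=7: queue=[F,E] q_used=0 → run F
t=8: queue=[F,E] q_used=1 → run F
t=9: queue=[E,F] q_used=0 → run E
t=10: queue=[E,F] q_used=1 → run E
t=11: queue=[F,E] q_used=0 → run F
t=12: queue=[F,E] q_used=1 → run F
t=13: queue=[E,F] q_used=0 → run E
t=14: queue=[F] q_used=0 → run F
t=15: (idle)
t=16: (idle)
t=17: (idle)
t=18: (idle)

context switches = 8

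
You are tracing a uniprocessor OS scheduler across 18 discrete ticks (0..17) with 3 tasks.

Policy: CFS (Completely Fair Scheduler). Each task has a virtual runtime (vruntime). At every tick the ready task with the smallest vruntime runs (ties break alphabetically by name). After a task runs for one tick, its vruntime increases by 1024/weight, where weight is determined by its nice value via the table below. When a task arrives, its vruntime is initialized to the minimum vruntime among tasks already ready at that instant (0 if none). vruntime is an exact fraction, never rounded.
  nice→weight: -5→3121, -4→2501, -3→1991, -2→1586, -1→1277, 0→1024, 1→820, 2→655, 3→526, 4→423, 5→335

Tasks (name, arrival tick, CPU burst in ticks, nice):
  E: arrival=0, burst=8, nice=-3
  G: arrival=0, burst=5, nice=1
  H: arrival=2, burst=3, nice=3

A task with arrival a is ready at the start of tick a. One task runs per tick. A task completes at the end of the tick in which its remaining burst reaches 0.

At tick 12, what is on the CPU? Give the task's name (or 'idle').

t=0: vr[E=0 G=0] → run E
t=1: vr[E=1024/1991 G=0] → run G
t=2: vr[E=1024/1991 G=256/205 H=1024/1991] → run E
t=3: vr[E=2048/1991 G=256/205 H=1024/1991] → run H
t=4: vr[E=2048/1991 G=256/205 H=1288704/523633] → run E
t=5: vr[E=3072/1991 G=256/205 H=1288704/523633] → run G
t=6: vr[E=3072/1991 G=512/205 H=1288704/523633] → run E
t=7: vr[E=4096/1991 G=512/205 H=1288704/523633] → run E
t=8: vr[E=5120/1991 G=512/205 H=1288704/523633] → run H
t=9: vr[E=5120/1991 G=512/205 H=2308096/523633] → run G
t=10: vr[E=5120/1991 G=768/205 H=2308096/523633] → run E
t=11: vr[E=6144/1991 G=768/205 H=2308096/523633] → run E
t=12: vr[E=7168/1991 G=768/205 H=2308096/523633] → run E
t=13: vr[G=768/205 H=2308096/523633] → run G
t=14: vr[G=1024/205 H=2308096/523633] → run H
t=15: vr[G=1024/205] → run G
t=16: (idle)
t=17: (idle)

running at tick 12 = E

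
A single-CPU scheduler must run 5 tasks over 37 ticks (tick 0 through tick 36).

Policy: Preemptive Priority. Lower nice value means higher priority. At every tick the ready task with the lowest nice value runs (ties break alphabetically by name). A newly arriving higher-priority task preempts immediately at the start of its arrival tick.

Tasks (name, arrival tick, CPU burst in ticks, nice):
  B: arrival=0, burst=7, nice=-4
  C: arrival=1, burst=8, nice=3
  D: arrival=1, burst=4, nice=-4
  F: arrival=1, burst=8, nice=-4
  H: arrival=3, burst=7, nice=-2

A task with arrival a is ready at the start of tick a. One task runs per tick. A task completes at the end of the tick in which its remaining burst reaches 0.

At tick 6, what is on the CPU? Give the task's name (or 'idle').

t=0: ready={B} → run B
t=1: ready={B,C,D,F} → run B
t=2: ready={B,C,D,F} → run B
t=3: ready={B,C,D,F,H} → run B
t=4: ready={B,C,D,F,H} → run B
t=5: ready={B,C,D,F,H} → run B
t=6: ready={B,C,D,F,H} → run B
t=7: ready={C,D,F,H} → run D
t=8: ready={C,D,F,H} → run D
t=9: ready={C,D,F,H} → run D
t=10: ready={C,D,F,H} → run D
t=11: ready={C,F,H} → run F
t=12: ready={C,F,H} → run F
t=13: ready={C,F,H} → run F
t=14: ready={C,F,H} → run F
t=15: ready={C,F,H} → run F
t=16: ready={C,F,H} → run F
t=17: ready={C,F,H} → run F
t=18: ready={C,F,H} → run F
t=19: ready={C,H} → run H
t=20: ready={C,H} → run H
t=21: ready={C,H} → run H
t=22: ready={C,H} → run H
t=23: ready={C,H} → run H
t=24: ready={C,H} → run H
t=25: ready={C,H} → run H
t=26: ready={C} → run C
t=27: ready={C} → run C
t=28: ready={C} → run C
t=29: ready={C} → run C
t=30: ready={C} → run C
t=31: ready={C} → run C
t=32: ready={C} → run C
t=33: ready={C} → run C
t=34: (idle)
t=35: (idle)
t=36: (idle)

running at tick 6 = B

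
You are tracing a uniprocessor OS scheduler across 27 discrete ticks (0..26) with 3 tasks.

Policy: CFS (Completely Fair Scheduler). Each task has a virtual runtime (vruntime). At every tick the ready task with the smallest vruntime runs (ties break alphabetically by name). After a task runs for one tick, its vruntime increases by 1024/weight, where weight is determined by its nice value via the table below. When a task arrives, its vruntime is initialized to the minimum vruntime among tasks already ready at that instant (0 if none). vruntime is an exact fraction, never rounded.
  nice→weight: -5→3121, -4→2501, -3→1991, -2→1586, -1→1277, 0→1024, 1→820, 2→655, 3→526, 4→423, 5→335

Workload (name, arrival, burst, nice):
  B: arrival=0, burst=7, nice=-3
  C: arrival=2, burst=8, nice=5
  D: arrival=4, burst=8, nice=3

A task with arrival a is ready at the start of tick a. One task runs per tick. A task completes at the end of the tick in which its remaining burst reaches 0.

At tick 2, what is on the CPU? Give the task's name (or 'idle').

running at tick 2 = B

t=0: vr[B=0] → run B
t=1: vr[B=1024/1991] → run B
t=2: vr[B=2048/1991 C=2048/1991] → run B
t=3: vr[B=3072/1991 C=2048/1991] → run C
t=4: vr[B=3072/1991 C=2724864/666985 D=3072/1991] → run B
t=5: vr[B=4096/1991 C=2724864/666985 D=3072/1991] → run D
t=6: vr[B=4096/1991 C=2724864/666985 D=1827328/523633] → run B
t=7: vr[B=5120/1991 C=2724864/666985 D=1827328/523633] → run B
t=8: vr[B=6144/1991 C=2724864/666985 D=1827328/523633] → run B
t=9: vr[C=2724864/666985 D=1827328/523633] → run D
t=10: vr[C=2724864/666985 D=2846720/523633] → run C
t=11: vr[C=4763648/666985 D=2846720/523633] → run D
t=12: vr[C=4763648/666985 D=3866112/523633] → run C
t=13: vr[C=6802432/666985 D=3866112/523633] → run D
t=14: vr[C=6802432/666985 D=4885504/523633] → run D
t=15: vr[C=6802432/666985 D=5904896/523633] → run C
t=16: vr[C=8841216/666985 D=5904896/523633] → run D
t=17: vr[C=8841216/666985 D=6924288/523633] → run D
t=18: vr[C=8841216/666985 D=7943680/523633] → run C
t=19: vr[C=2176000/133397 D=7943680/523633] → run D
t=20: vr[C=2176000/133397] → run C
t=21: vr[C=12918784/666985] → run C
t=22: vr[C=14957568/666985] → run C
t=23: (idle)
t=24: (idle)
t=25: (idle)
t=26: (idle)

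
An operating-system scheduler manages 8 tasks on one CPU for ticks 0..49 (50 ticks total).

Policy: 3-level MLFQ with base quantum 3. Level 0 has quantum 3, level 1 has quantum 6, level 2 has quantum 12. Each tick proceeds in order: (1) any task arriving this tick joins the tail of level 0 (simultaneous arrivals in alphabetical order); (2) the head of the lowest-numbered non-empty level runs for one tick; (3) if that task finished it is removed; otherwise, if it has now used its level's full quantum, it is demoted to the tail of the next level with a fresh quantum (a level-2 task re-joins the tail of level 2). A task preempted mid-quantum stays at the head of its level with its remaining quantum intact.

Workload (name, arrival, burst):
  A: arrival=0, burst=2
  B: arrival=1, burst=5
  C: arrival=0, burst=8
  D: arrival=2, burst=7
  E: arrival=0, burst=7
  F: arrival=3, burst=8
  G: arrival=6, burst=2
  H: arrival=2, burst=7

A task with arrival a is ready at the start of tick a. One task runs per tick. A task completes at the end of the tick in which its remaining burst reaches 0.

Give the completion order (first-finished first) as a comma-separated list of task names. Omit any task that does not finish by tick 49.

completion order = A, G, C, E, B, D, H, F

t=0: L0/L1/L2 = ACE/-/- → run A
t=1: L0/L1/L2 = ACEB/-/- → run A
t=2: L0/L1/L2 = CEBDH/-/- → run C
t=3: L0/L1/L2 = CEBDHF/-/- → run C
t=4: L0/L1/L2 = CEBDHF/-/- → run C
t=5: L0/L1/L2 = EBDHF/C/- → run E
t=6: L0/L1/L2 = EBDHFG/C/- → run E
t=7: L0/L1/L2 = EBDHFG/C/- → run E
t=8: L0/L1/L2 = BDHFG/CE/- → run B
t=9: L0/L1/L2 = BDHFG/CE/- → run B
t=10: L0/L1/L2 = BDHFG/CE/- → run B
t=11: L0/L1/L2 = DHFG/CEB/- → run D
t=12: L0/L1/L2 = DHFG/CEB/- → run D
t=13: L0/L1/L2 = DHFG/CEB/- → run D
t=14: L0/L1/L2 = HFG/CEBD/- → run H
t=15: L0/L1/L2 = HFG/CEBD/- → run H
t=16: L0/L1/L2 = HFG/CEBD/- → run H
t=17: L0/L1/L2 = FG/CEBDH/- → run F
t=18: L0/L1/L2 = FG/CEBDH/- → run F
t=19: L0/L1/L2 = FG/CEBDH/- → run F
t=20: L0/L1/L2 = G/CEBDHF/- → run G
t=21: L0/L1/L2 = G/CEBDHF/- → run G
t=22: L0/L1/L2 = -/CEBDHF/- → run C
t=23: L0/L1/L2 = -/CEBDHF/- → run C
t=24: L0/L1/L2 = -/CEBDHF/- → run C
t=25: L0/L1/L2 = -/CEBDHF/- → run C
t=26: L0/L1/L2 = -/CEBDHF/- → run C
t=27: L0/L1/L2 = -/EBDHF/- → run E
t=28: L0/L1/L2 = -/EBDHF/- → run E
t=29: L0/L1/L2 = -/EBDHF/- → run E
t=30: L0/L1/L2 = -/EBDHF/- → run E
t=31: L0/L1/L2 = -/BDHF/- → run B
t=32: L0/L1/L2 = -/BDHF/- → run B
t=33: L0/L1/L2 = -/DHF/- → run D
t=34: L0/L1/L2 = -/DHF/- → run D
t=35: L0/L1/L2 = -/DHF/- → run D
t=36: L0/L1/L2 = -/DHF/- → run D
t=37: L0/L1/L2 = -/HF/- → run H
t=38: L0/L1/L2 = -/HF/- → run H
t=39: L0/L1/L2 = -/HF/- → run H
t=40: L0/L1/L2 = -/HF/- → run H
t=41: L0/L1/L2 = -/F/- → run F
t=42: L0/L1/L2 = -/F/- → run F
t=43: L0/L1/L2 = -/F/- → run F
t=44: L0/L1/L2 = -/F/- → run F
t=45: L0/L1/L2 = -/F/- → run F
t=46: (idle)
t=47: (idle)
t=48: (idle)
t=49: (idle)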